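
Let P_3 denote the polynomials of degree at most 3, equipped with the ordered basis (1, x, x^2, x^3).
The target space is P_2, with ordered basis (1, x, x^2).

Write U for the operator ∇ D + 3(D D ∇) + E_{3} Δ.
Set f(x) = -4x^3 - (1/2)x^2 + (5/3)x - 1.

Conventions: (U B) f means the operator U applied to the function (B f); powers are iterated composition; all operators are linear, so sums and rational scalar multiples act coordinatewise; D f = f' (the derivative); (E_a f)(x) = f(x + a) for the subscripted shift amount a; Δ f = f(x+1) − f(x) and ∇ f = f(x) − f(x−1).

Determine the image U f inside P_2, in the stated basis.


D f = -12x^2 - x + 5/3
∇ D f = -24x + 11
∇ f = -12x^2 + 11x - 11/6
D ∇ f = -24x + 11
D D ∇ f = -24
(3(D D ∇)) f = -72
Δ f = -12x^2 - 13x - 17/6
E_{3} Δ f = -12x^2 - 85x - 899/6
(∇ D + 3(D D ∇) + E_{3} Δ) f = -12x^2 - 109x - 1265/6

g(x) = -12x^2 - 109x - 1265/6


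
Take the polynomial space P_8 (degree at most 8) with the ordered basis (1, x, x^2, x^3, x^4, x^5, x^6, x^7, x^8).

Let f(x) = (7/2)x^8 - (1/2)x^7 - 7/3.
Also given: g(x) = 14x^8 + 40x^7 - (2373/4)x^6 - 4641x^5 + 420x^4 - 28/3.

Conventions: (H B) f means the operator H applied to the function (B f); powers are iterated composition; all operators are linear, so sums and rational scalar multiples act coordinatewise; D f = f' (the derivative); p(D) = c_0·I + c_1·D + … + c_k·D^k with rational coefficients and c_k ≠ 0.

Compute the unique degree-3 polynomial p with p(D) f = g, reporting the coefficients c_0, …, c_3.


p(D) = 4·I + (3/2)·D − 3·D^2 − 4·D^3, i.e. c_0 = 4, c_1 = 3/2, c_2 = -3, c_3 = -4

D^0 f = (7/2)x^8 - (1/2)x^7 - 7/3
D^1 f = 28x^7 - (7/2)x^6
D^2 f = 196x^6 - 21x^5
D^3 f = 1176x^5 - 105x^4
matching coefficients of g against c_0 f + c_1 Df + … from the top degree down determines the c_i
solution: c_0 = 4, c_1 = 3/2, c_2 = -3, c_3 = -4


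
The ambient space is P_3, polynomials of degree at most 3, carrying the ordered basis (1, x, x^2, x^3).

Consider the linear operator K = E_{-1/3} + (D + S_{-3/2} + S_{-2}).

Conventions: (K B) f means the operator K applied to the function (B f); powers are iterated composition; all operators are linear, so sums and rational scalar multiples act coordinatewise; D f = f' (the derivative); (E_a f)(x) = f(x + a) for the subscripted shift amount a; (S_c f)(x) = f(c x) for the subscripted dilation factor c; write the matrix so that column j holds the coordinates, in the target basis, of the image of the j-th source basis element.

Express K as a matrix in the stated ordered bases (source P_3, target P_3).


the matrix is [[3, 2/3, 1/9, -1/27]; [0, -5/2, 4/3, 1/3]; [0, 0, 29/4, 2]; [0, 0, 0, -83/8]] (rows listed top to bottom)

image of 1: 3
image of x: -(5/2)x + 2/3
image of x^2: (29/4)x^2 + (4/3)x + 1/9
image of x^3: -(83/8)x^3 + 2x^2 + (1/3)x - 1/27
each image's coordinates form column j of the matrix


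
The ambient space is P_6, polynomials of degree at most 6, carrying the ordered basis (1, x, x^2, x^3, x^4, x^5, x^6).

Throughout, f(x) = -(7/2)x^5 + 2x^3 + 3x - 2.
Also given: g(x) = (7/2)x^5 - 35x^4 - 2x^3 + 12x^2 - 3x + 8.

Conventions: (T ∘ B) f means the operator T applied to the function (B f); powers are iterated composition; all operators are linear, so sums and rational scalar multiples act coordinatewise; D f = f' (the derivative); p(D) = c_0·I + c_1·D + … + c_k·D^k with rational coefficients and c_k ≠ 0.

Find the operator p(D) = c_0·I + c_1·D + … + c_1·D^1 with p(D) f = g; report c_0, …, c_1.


D^0 f = -(7/2)x^5 + 2x^3 + 3x - 2
D^1 f = -(35/2)x^4 + 6x^2 + 3
matching coefficients of g against c_0 f + c_1 Df + … from the top degree down determines the c_i
solution: c_0 = -1, c_1 = 2

c_0 = -1, c_1 = 2


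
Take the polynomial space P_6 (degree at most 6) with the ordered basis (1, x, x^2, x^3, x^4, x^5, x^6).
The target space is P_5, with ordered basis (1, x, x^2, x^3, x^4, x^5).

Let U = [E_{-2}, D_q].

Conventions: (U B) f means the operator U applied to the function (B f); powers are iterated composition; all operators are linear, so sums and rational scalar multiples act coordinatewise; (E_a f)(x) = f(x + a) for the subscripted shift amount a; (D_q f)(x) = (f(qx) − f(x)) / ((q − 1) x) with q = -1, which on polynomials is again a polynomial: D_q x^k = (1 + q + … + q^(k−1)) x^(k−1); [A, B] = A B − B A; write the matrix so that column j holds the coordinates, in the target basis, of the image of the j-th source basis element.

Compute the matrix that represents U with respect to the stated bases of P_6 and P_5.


image of 1: 0
image of x: 0
image of x^2: 4
image of x^3: -4x - 8
image of x^4: 8x^2 + 32
image of x^5: -8x^3 - 16x^2 - 32x - 64
image of x^6: 12x^4 + 160x^2 + 192
each image's coordinates form column j of the matrix

the matrix is [[0, 0, 4, -8, 32, -64, 192]; [0, 0, 0, -4, 0, -32, 0]; [0, 0, 0, 0, 8, -16, 160]; [0, 0, 0, 0, 0, -8, 0]; [0, 0, 0, 0, 0, 0, 12]; [0, 0, 0, 0, 0, 0, 0]] (rows listed top to bottom)


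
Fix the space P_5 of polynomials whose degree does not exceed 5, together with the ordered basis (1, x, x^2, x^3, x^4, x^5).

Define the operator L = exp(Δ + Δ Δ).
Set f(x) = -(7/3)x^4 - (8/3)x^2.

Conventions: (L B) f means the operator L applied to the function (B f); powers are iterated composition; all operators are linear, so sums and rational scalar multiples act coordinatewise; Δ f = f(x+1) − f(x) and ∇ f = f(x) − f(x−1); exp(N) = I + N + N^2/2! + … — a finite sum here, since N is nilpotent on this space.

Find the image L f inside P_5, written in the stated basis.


g(x) = -(7/3)x^4 - (28/3)x^3 - (176/3)x^2 - 164x - 655/3

order-1 term: -(28/3)x^3 - 42x^2 - (212/3)x - 43
order-2 term: -14x^2 - 84x - 131
order-3 term: -(28/3)x - 42
order-4 term: -7/3
the series for exp(Δ + Δ Δ) f terminates at order 4
exp(Δ + Δ Δ) f = -(7/3)x^4 - (28/3)x^3 - (176/3)x^2 - 164x - 655/3


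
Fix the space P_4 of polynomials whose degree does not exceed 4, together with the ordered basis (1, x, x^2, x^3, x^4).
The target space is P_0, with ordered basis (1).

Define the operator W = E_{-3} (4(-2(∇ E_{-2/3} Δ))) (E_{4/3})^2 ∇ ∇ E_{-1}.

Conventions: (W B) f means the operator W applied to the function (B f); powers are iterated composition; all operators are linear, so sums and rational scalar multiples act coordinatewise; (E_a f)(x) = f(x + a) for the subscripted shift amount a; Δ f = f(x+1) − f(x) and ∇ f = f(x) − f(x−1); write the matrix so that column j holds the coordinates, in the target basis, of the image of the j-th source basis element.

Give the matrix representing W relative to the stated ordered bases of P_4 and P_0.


image of 1: 0
image of x: 0
image of x^2: 0
image of x^3: 0
image of x^4: -192
each image's coordinates form column j of the matrix

the matrix is [[0, 0, 0, 0, -192]] (rows listed top to bottom)


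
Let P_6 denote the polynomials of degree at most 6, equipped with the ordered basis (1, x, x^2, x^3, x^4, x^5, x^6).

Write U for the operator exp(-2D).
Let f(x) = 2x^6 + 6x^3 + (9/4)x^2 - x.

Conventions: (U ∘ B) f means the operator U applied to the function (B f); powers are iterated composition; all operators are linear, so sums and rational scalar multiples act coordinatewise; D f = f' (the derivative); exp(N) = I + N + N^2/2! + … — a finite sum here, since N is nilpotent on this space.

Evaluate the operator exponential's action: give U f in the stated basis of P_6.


order-1 term: -24x^5 - 36x^2 - 9x + 2
order-2 term: 120x^4 + 72x + 9
order-3 term: -320x^3 - 48
order-4 term: 480x^2
order-5 term: -384x
order-6 term: 128
the series for exp(-2D) f terminates at order 6
exp(-2D) f = 2x^6 - 24x^5 + 120x^4 - 314x^3 + (1785/4)x^2 - 322x + 91

the image equals g(x) = 2x^6 - 24x^5 + 120x^4 - 314x^3 + (1785/4)x^2 - 322x + 91


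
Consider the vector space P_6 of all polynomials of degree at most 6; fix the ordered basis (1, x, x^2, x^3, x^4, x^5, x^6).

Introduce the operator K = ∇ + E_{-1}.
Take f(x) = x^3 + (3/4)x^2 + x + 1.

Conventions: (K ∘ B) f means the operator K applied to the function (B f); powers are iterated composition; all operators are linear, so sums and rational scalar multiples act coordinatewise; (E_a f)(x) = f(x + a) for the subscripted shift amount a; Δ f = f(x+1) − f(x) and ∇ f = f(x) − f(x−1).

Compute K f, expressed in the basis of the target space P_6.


the result is g(x) = x^3 + (3/4)x^2 + x + 1

∇ f = 3x^2 - (3/2)x + 5/4
E_{-1} f = x^3 - (9/4)x^2 + (5/2)x - 1/4
(∇ + E_{-1}) f = x^3 + (3/4)x^2 + x + 1


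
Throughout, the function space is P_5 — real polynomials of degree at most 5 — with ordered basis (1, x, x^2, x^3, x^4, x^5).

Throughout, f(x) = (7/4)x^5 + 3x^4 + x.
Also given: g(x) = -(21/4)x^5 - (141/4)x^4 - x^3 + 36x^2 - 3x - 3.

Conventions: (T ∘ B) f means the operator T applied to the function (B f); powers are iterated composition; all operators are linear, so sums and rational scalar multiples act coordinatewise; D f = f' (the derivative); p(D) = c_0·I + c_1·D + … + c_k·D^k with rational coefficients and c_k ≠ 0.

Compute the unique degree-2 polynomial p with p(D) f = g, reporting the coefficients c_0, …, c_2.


c_0 = -3, c_1 = -3, c_2 = 1

D^0 f = (7/4)x^5 + 3x^4 + x
D^1 f = (35/4)x^4 + 12x^3 + 1
D^2 f = 35x^3 + 36x^2
matching coefficients of g against c_0 f + c_1 Df + … from the top degree down determines the c_i
solution: c_0 = -3, c_1 = -3, c_2 = 1


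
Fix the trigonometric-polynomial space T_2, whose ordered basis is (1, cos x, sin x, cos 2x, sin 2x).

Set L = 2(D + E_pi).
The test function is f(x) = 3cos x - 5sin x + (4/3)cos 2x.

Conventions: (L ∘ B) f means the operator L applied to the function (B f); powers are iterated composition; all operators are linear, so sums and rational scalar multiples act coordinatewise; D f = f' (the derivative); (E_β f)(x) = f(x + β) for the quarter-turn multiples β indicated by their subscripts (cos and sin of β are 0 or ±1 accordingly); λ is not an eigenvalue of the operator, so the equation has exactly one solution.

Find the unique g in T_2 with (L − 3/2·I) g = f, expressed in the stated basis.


g(x) = -(2/65)cos x + (94/65)sin x + (8/195)cos 2x + (64/195)sin 2x

write g with unknown coordinates in the stated basis and equate coefficients in (L − 3/2·I) g = f
solving from the highest basis element down gives g = -(2/65)cos x + (94/65)sin x + (8/195)cos 2x + (64/195)sin 2x
check: L g = (192/65)cos x - (184/65)sin x + (272/195)cos 2x + (32/65)sin 2x
so L g − 3/2·g = 3cos x - 5sin x + (4/3)cos 2x = f ✓


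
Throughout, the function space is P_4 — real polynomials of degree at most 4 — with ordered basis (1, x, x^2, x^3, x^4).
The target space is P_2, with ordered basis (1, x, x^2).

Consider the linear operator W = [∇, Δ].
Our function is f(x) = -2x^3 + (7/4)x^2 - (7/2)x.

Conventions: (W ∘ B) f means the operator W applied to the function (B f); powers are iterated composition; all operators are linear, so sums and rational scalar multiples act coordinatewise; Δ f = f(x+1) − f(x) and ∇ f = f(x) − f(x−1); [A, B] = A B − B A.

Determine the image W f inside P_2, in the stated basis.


the image equals g(x) = 0

Δ f = -6x^2 - (5/2)x - 15/4
∇ Δ f = -12x + 7/2
∇ f = -6x^2 + (19/2)x - 29/4
Δ ∇ f = -12x + 7/2
[∇, Δ] f = 0


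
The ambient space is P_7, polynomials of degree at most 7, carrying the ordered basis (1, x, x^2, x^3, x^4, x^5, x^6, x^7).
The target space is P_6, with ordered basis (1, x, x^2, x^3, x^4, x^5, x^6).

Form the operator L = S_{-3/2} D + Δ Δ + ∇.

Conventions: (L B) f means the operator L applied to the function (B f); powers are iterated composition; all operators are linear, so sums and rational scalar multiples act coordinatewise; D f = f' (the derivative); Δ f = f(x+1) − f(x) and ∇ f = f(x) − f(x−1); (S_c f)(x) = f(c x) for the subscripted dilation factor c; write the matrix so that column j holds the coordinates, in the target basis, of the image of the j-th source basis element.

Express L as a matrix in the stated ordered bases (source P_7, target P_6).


the matrix is [[0, 2, 1, 7, 13, 31, 61, 127]; [0, 0, -1, 3, 28, 65, 186, 427]; [0, 0, 0, 39/4, 6, 70, 195, 651]; [0, 0, 0, 0, -19/2, 10, 140, 455]; [0, 0, 0, 0, 0, 485/16, 15, 245]; [0, 0, 0, 0, 0, 0, -633/16, 21]; [0, 0, 0, 0, 0, 0, 0, 5551/64]] (rows listed top to bottom)

image of 1: 0
image of x: 2
image of x^2: -x + 1
image of x^3: (39/4)x^2 + 3x + 7
image of x^4: -(19/2)x^3 + 6x^2 + 28x + 13
image of x^5: (485/16)x^4 + 10x^3 + 70x^2 + 65x + 31
image of x^6: -(633/16)x^5 + 15x^4 + 140x^3 + 195x^2 + 186x + 61
image of x^7: (5551/64)x^6 + 21x^5 + 245x^4 + 455x^3 + 651x^2 + 427x + 127
each image's coordinates form column j of the matrix


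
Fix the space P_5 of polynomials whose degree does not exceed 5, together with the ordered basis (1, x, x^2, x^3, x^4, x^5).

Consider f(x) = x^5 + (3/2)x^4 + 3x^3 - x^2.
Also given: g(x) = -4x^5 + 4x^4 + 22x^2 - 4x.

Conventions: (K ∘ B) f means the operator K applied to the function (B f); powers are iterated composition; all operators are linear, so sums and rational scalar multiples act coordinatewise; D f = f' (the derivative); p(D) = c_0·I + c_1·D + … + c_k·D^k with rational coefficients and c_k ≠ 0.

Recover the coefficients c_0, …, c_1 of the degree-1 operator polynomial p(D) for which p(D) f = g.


D^0 f = x^5 + (3/2)x^4 + 3x^3 - x^2
D^1 f = 5x^4 + 6x^3 + 9x^2 - 2x
matching coefficients of g against c_0 f + c_1 Df + … from the top degree down determines the c_i
solution: c_0 = -4, c_1 = 2

c_0 = -4, c_1 = 2


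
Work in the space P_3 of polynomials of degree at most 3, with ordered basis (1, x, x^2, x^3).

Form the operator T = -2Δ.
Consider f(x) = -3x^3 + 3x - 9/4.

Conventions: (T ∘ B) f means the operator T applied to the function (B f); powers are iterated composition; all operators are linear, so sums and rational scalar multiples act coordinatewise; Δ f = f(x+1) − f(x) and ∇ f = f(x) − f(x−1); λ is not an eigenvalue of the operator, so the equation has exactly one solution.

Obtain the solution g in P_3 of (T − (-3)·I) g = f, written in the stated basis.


g(x) = -x^3 - 2x^2 - (11/3)x - 187/36

write g with unknown coordinates in the stated basis and equate coefficients in (T − (-3)·I) g = f
solving from the highest basis element down gives g = -x^3 - 2x^2 - (11/3)x - 187/36
check: T g = 6x^2 + 14x + 40/3
so T g − (-3)·g = -3x^3 + 3x - 9/4 = f ✓


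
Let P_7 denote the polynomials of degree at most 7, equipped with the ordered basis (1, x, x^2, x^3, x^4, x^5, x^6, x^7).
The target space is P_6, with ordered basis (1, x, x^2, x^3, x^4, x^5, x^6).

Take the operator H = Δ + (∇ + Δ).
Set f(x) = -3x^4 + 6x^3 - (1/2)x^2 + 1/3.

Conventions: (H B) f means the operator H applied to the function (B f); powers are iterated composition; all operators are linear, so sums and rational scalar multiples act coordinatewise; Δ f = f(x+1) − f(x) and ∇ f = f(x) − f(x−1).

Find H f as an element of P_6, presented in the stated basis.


Δ f = -12x^3 + 5x + 5/2
∇ f = -12x^3 + 36x^2 - 31x + 19/2
Δ f = -12x^3 + 5x + 5/2
(∇ + Δ) f = -24x^3 + 36x^2 - 26x + 12
(Δ + (∇ + Δ)) f = -36x^3 + 36x^2 - 21x + 29/2

the result is g(x) = -36x^3 + 36x^2 - 21x + 29/2


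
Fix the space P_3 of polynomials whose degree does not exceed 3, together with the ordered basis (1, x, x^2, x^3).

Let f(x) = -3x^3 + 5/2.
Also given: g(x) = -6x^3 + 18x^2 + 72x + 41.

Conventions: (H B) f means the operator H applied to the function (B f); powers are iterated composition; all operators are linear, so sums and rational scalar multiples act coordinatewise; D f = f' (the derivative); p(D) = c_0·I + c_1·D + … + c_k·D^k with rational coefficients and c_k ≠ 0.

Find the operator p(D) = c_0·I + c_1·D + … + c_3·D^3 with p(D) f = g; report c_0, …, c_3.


p(D) = 2·I − 2·D − 4·D^2 − 2·D^3, i.e. c_0 = 2, c_1 = -2, c_2 = -4, c_3 = -2

D^0 f = -3x^3 + 5/2
D^1 f = -9x^2
D^2 f = -18x
D^3 f = -18
matching coefficients of g against c_0 f + c_1 Df + … from the top degree down determines the c_i
solution: c_0 = 2, c_1 = -2, c_2 = -4, c_3 = -2


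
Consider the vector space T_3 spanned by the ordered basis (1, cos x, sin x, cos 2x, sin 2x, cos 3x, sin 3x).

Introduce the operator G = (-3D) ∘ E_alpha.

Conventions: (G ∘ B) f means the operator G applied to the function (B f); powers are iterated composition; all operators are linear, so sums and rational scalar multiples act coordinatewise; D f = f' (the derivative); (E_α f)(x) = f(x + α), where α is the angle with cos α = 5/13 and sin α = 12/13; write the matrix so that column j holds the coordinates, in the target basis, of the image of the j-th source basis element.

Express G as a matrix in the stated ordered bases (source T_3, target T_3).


the matrix is [[0, 0, 0, 0, 0, 0, 0]; [0, 36/13, -15/13, 0, 0, 0, 0]; [0, 15/13, 36/13, 0, 0, 0, 0]; [0, 0, 0, 720/169, 714/169, 0, 0]; [0, 0, 0, -714/169, 720/169, 0, 0]; [0, 0, 0, 0, 0, -7452/2197, 18315/2197]; [0, 0, 0, 0, 0, -18315/2197, -7452/2197]] (rows listed top to bottom)

image of 1: 0
image of cos x: (36/13)cos x + (15/13)sin x
image of sin x: -(15/13)cos x + (36/13)sin x
image of cos 2x: (720/169)cos 2x - (714/169)sin 2x
image of sin 2x: (714/169)cos 2x + (720/169)sin 2x
image of cos 3x: -(7452/2197)cos 3x - (18315/2197)sin 3x
image of sin 3x: (18315/2197)cos 3x - (7452/2197)sin 3x
each image's coordinates form column j of the matrix


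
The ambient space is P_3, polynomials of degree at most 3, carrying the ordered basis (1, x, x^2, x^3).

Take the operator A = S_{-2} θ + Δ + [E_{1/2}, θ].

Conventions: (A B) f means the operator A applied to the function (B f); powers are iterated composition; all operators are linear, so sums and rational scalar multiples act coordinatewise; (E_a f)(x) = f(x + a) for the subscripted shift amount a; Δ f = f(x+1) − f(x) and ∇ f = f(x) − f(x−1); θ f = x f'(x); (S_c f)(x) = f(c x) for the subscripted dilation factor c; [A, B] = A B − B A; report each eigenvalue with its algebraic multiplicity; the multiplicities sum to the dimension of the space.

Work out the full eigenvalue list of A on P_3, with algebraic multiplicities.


λ = -24 (multiplicity 1), λ = -2 (multiplicity 1), λ = 0 (multiplicity 1), λ = 8 (multiplicity 1)

image of 1: 0
image of x: -2x + 3/2
image of x^2: 8x^2 + 3x + 3/2
image of x^3: -24x^3 + (9/2)x^2 + (9/2)x + 11/8
the matrix is upper triangular; its diagonal is (0, -2, 8, -24)
for a triangular matrix the eigenvalues are the diagonal entries, with algebraic multiplicity their repetition count


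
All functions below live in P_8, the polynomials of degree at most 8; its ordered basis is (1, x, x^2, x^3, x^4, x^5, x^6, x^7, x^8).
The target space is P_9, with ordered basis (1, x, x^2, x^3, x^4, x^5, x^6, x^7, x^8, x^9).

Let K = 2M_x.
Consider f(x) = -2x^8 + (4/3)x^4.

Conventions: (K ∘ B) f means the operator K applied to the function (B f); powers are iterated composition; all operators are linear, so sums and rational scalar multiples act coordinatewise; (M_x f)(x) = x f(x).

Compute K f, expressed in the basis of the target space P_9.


M_x f = -2x^9 + (4/3)x^5
(2M_x) f = -4x^9 + (8/3)x^5

the result is g(x) = -4x^9 + (8/3)x^5


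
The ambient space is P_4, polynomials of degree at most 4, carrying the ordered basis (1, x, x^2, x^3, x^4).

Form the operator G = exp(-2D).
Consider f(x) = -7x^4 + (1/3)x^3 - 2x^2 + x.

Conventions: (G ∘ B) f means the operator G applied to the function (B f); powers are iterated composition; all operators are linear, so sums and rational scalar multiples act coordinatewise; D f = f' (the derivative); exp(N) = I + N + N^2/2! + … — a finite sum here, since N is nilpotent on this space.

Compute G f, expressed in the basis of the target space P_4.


order-1 term: 56x^3 - 2x^2 + 8x - 2
order-2 term: -168x^2 + 4x - 8
order-3 term: 224x - 8/3
order-4 term: -112
the series for exp(-2D) f terminates at order 4
exp(-2D) f = -7x^4 + (169/3)x^3 - 172x^2 + 237x - 374/3

g(x) = -7x^4 + (169/3)x^3 - 172x^2 + 237x - 374/3


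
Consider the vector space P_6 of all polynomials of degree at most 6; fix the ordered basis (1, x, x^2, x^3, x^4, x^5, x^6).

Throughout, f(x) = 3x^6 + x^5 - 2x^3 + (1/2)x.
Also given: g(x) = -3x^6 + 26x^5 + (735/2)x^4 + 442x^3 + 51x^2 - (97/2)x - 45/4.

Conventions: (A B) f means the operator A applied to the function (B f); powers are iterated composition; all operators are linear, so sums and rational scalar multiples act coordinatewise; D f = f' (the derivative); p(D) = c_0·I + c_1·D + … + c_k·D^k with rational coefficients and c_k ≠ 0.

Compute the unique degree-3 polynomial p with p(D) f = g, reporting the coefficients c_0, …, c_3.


D^0 f = 3x^6 + x^5 - 2x^3 + (1/2)x
D^1 f = 18x^5 + 5x^4 - 6x^2 + 1/2
D^2 f = 90x^4 + 20x^3 - 12x
D^3 f = 360x^3 + 60x^2 - 12
matching coefficients of g against c_0 f + c_1 Df + … from the top degree down determines the c_i
solution: c_0 = -1, c_1 = 3/2, c_2 = 4, c_3 = 1

p(D) = -I + (3/2)·D + 4·D^2 + D^3, i.e. c_0 = -1, c_1 = 3/2, c_2 = 4, c_3 = 1


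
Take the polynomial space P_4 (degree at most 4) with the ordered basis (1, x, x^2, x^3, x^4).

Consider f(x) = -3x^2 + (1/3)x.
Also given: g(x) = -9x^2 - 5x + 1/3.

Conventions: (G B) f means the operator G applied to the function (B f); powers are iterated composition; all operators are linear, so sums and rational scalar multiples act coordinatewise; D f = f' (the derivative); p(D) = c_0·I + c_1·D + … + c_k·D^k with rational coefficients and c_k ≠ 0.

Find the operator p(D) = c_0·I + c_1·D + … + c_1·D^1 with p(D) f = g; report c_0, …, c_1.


p(D) = 3·I + D, i.e. c_0 = 3, c_1 = 1

D^0 f = -3x^2 + (1/3)x
D^1 f = -6x + 1/3
matching coefficients of g against c_0 f + c_1 Df + … from the top degree down determines the c_i
solution: c_0 = 3, c_1 = 1


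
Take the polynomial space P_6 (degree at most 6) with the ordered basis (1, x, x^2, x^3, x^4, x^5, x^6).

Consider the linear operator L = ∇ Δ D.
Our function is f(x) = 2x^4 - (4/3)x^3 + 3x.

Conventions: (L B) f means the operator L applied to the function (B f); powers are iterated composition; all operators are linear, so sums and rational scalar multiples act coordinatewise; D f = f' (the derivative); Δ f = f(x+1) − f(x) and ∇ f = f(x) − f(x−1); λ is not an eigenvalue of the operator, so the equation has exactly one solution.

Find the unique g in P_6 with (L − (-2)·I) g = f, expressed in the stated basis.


g(x) = x^4 - (2/3)x^3 - (21/2)x + 2

write g with unknown coordinates in the stated basis and equate coefficients in (L − (-2)·I) g = f
solving from the highest basis element down gives g = x^4 - (2/3)x^3 - (21/2)x + 2
check: L g = 24x - 4
so L g − (-2)·g = 2x^4 - (4/3)x^3 + 3x = f ✓


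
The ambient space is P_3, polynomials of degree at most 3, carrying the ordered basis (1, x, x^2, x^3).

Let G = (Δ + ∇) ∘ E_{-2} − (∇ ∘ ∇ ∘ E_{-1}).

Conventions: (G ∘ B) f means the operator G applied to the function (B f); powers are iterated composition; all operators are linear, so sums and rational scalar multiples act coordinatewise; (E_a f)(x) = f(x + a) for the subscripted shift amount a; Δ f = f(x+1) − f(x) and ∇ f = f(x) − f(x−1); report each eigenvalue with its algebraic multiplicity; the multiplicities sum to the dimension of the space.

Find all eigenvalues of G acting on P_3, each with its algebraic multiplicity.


λ = 0 (multiplicity 4)

image of 1: 0
image of x: 2
image of x^2: 4x - 10
image of x^3: 6x^2 - 30x + 38
the matrix is upper triangular; its diagonal is (0, 0, 0, 0)
for a triangular matrix the eigenvalues are the diagonal entries, with algebraic multiplicity their repetition count


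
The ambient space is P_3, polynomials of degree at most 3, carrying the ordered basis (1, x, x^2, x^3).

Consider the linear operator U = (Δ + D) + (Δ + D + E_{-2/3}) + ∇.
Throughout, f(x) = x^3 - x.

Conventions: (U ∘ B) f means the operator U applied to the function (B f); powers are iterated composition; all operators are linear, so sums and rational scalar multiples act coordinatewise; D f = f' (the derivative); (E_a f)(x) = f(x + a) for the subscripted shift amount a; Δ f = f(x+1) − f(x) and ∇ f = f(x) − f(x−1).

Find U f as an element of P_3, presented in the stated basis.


Δ f = 3x^2 + 3x
D f = 3x^2 - 1
(Δ + D) f = 6x^2 + 3x - 1
Δ f = 3x^2 + 3x
D f = 3x^2 - 1
E_{-2/3} f = x^3 - 2x^2 + (1/3)x + 10/27
(Δ + D + E_{-2/3}) f = x^3 + 4x^2 + (10/3)x - 17/27
∇ f = 3x^2 - 3x
((Δ + D) + (Δ + D + E_{-2/3}) + ∇) f = x^3 + 13x^2 + (10/3)x - 44/27

g(x) = x^3 + 13x^2 + (10/3)x - 44/27


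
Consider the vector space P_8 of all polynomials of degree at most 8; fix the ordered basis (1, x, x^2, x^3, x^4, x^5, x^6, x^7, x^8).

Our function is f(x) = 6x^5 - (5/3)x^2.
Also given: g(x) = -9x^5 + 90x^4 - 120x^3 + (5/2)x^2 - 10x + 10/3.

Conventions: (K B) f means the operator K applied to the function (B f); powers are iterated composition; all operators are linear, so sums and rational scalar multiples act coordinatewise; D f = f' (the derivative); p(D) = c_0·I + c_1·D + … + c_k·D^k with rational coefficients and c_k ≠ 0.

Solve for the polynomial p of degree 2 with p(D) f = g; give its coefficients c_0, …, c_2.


D^0 f = 6x^5 - (5/3)x^2
D^1 f = 30x^4 - (10/3)x
D^2 f = 120x^3 - 10/3
matching coefficients of g against c_0 f + c_1 Df + … from the top degree down determines the c_i
solution: c_0 = -3/2, c_1 = 3, c_2 = -1

p(D) = -(3/2)·I + 3·D − D^2, i.e. c_0 = -3/2, c_1 = 3, c_2 = -1


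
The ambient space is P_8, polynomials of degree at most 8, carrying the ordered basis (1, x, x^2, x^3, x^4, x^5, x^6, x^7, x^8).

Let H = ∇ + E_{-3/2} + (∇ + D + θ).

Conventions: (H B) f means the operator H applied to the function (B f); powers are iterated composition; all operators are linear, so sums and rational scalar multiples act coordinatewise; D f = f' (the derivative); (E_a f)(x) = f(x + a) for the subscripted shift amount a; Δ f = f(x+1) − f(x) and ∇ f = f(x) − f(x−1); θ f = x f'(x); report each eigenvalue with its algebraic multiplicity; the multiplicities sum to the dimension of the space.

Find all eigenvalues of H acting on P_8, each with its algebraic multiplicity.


λ = 1 (multiplicity 1), λ = 2 (multiplicity 1), λ = 3 (multiplicity 1), λ = 4 (multiplicity 1), λ = 5 (multiplicity 1), λ = 6 (multiplicity 1), λ = 7 (multiplicity 1), λ = 8 (multiplicity 1), λ = 9 (multiplicity 1)

image of 1: 1
image of x: 2x + 3/2
image of x^2: 3x^2 + 3x + 1/4
image of x^3: 4x^3 + (9/2)x^2 + (3/4)x - 11/8
image of x^4: 5x^4 + 6x^3 + (3/2)x^2 - (11/2)x + 49/16
image of x^5: 6x^5 + (15/2)x^4 + (5/2)x^3 - (55/4)x^2 + (245/16)x - 179/32
image of x^6: 7x^6 + 9x^5 + (15/4)x^4 - (55/2)x^3 + (735/16)x^2 - (537/16)x + 601/64
image of x^7: 8x^7 + (21/2)x^6 + (21/4)x^5 - (385/8)x^4 + (1715/16)x^3 - (3759/32)x^2 + (4207/64)x - 1931/128
image of x^8: 9x^8 + 12x^7 + 7x^6 - 77x^5 + (1715/8)x^4 - (1253/4)x^3 + (4207/16)x^2 - (1931/16)x + 6049/256
the matrix is upper triangular; its diagonal is (1, 2, 3, 4, 5, 6, 7, 8, 9)
for a triangular matrix the eigenvalues are the diagonal entries, with algebraic multiplicity their repetition count


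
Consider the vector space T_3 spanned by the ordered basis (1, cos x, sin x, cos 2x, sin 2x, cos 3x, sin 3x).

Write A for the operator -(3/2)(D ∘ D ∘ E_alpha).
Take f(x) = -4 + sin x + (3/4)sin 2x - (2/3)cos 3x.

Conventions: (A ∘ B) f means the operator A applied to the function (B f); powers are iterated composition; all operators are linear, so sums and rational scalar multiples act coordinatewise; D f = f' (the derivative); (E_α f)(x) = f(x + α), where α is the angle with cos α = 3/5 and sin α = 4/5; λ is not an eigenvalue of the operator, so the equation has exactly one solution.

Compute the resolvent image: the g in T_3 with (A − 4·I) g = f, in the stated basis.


write g with unknown coordinates in the stated basis and equate coefficients in (A − 4·I) g = f
solving from the highest basis element down gives g = 1 - (24/221)cos x - (62/221)sin x - (27/409)cos 2x - (213/3272)sin 2x + (16636/449007)cos 3x - (1584/149669)sin 3x
check: A g = -(96/221)cos x - (27/221)sin x - (108/409)cos 2x + (801/1636)sin 2x - (77598/149669)cos 3x - (6336/149669)sin 3x
so A g − 4·g = -4 + sin x + (3/4)sin 2x - (2/3)cos 3x = f ✓

the image equals g(x) = 1 - (24/221)cos x - (62/221)sin x - (27/409)cos 2x - (213/3272)sin 2x + (16636/449007)cos 3x - (1584/149669)sin 3x


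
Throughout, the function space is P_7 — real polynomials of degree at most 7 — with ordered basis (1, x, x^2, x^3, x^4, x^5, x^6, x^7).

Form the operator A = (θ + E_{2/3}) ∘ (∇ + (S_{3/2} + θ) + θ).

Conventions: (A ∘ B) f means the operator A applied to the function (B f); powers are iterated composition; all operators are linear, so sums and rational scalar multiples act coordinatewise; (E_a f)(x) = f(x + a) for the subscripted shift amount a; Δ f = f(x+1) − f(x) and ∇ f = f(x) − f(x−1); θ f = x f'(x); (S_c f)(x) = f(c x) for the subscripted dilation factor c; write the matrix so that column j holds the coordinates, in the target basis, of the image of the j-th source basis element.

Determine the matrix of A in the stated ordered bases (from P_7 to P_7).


image of 1: 1
image of x: 7x + 10/3
image of x^2: (75/4)x^2 + (37/3)x + 28/9
image of x^3: (75/2)x^3 + (111/4)x^2 + (21/2)x + 28/9
image of x^4: (1045/16)x^4 + (305/6)x^3 + (149/6)x^2 + (562/27)x + 224/81
image of x^5: (1689/16)x^5 + (4015/48)x^4 + (1855/36)x^3 + (4075/54)x^2 + (2155/162)x + 596/243
image of x^6: (10479/64)x^6 + (2073/16)x^5 + (1615/16)x^4 + (3695/18)x^3 + (505/12)x^2 + (683/27)x + 520/243
image of x^7: (3979/16)x^7 + (37261/192)x^6 + (18445/96)x^5 + (204785/432)x^4 + (75425/648)x^3 + (42385/324)x^2 + (18529/1458)x + 4108/2187
each image's coordinates form column j of the matrix

the matrix is [[1, 10/3, 28/9, 28/9, 224/81, 596/243, 520/243, 4108/2187]; [0, 7, 37/3, 21/2, 562/27, 2155/162, 683/27, 18529/1458]; [0, 0, 75/4, 111/4, 149/6, 4075/54, 505/12, 42385/324]; [0, 0, 0, 75/2, 305/6, 1855/36, 3695/18, 75425/648]; [0, 0, 0, 0, 1045/16, 4015/48, 1615/16, 204785/432]; [0, 0, 0, 0, 0, 1689/16, 2073/16, 18445/96]; [0, 0, 0, 0, 0, 0, 10479/64, 37261/192]; [0, 0, 0, 0, 0, 0, 0, 3979/16]] (rows listed top to bottom)


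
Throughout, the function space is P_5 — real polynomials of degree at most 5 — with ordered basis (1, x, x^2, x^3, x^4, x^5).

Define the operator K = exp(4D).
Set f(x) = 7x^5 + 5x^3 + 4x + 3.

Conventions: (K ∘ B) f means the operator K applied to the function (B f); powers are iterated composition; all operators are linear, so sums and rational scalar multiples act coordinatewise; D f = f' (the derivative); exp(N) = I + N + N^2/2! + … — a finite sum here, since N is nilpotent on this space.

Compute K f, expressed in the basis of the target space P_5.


g(x) = 7x^5 + 140x^4 + 1125x^3 + 4540x^2 + 9204x + 7507

order-1 term: 140x^4 + 60x^2 + 16
order-2 term: 1120x^3 + 240x
order-3 term: 4480x^2 + 320
order-4 term: 8960x
order-5 term: 7168
the series for exp(4D) f terminates at order 5
exp(4D) f = 7x^5 + 140x^4 + 1125x^3 + 4540x^2 + 9204x + 7507


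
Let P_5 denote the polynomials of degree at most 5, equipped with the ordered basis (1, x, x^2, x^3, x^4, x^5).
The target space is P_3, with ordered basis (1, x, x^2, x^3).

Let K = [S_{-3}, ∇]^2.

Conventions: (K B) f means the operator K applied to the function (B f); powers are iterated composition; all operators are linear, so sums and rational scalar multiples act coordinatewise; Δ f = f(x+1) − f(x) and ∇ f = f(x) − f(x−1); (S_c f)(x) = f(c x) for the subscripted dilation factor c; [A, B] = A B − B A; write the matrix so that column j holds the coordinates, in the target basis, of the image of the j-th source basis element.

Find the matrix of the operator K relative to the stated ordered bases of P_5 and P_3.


image of 1: 0
image of x: 0
image of x^2: -96
image of x^3: -2592x + 576
image of x^4: -46656x^2 + 20736x - 9984
image of x^5: -699840x^3 + 466560x^2 - 449280x + 84480
each image's coordinates form column j of the matrix

the matrix is [[0, 0, -96, 576, -9984, 84480]; [0, 0, 0, -2592, 20736, -449280]; [0, 0, 0, 0, -46656, 466560]; [0, 0, 0, 0, 0, -699840]] (rows listed top to bottom)


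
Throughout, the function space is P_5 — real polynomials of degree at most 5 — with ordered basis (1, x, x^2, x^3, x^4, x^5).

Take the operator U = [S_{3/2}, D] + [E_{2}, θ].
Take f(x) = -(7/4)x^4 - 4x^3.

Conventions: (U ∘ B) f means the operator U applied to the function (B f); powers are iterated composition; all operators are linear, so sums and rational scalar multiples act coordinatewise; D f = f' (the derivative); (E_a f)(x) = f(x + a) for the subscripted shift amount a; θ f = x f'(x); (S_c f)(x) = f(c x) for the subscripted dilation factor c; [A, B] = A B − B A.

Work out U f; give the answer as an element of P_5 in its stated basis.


D f = -7x^3 - 12x^2
S_{3/2} D f = -(189/8)x^3 - 27x^2
S_{3/2} f = -(567/64)x^4 - (27/2)x^3
D S_{3/2} f = -(567/16)x^3 - (81/2)x^2
[S_{3/2}, D] f = (189/16)x^3 + (27/2)x^2
θ f = -7x^4 - 12x^3
E_{2} θ f = -7x^4 - 68x^3 - 240x^2 - 368x - 208
E_{2} f = -(7/4)x^4 - 18x^3 - 66x^2 - 104x - 60
θ E_{2} f = -7x^4 - 54x^3 - 132x^2 - 104x
[E_{2}, θ] f = -14x^3 - 108x^2 - 264x - 208
([S_{3/2}, D] + [E_{2}, θ]) f = -(35/16)x^3 - (189/2)x^2 - 264x - 208

the result is g(x) = -(35/16)x^3 - (189/2)x^2 - 264x - 208


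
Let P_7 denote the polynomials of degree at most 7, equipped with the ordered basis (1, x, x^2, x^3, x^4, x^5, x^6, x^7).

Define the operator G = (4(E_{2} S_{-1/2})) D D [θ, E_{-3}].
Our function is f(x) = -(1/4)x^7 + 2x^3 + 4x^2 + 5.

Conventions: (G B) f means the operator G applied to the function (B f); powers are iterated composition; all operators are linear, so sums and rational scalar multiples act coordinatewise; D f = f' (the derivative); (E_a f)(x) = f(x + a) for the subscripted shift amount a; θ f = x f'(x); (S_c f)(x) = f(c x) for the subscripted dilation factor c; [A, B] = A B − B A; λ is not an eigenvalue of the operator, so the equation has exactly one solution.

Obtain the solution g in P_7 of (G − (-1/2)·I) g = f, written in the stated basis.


the result is g(x) = -(1/2)x^7 + (315/2)x^4 + 5044x^3 + 60488x^2 + 367920x + 281674

write g with unknown coordinates in the stated basis and equate coefficients in (G − (-1/2)·I) g = f
solving from the highest basis element down gives g = -(1/2)x^7 + (315/2)x^4 + 5044x^3 + 60488x^2 + 367920x + 281674
check: G g = -(315/4)x^4 - 2520x^3 - 30240x^2 - 183960x - 140832
so G g − (-1/2)·g = -(1/4)x^7 + 2x^3 + 4x^2 + 5 = f ✓


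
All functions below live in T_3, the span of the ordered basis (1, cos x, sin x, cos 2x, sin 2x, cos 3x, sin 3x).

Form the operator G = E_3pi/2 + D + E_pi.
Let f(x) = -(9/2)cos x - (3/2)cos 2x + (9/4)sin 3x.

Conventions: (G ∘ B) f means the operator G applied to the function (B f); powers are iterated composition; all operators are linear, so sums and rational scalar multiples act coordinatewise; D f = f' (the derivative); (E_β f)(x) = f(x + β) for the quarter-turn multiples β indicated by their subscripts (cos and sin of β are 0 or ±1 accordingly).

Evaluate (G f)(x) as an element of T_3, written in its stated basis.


E_3pi/2 f = -(9/2)sin x + (3/2)cos 2x + (9/4)cos 3x
D f = (9/2)sin x + 3sin 2x + (27/4)cos 3x
E_pi f = (9/2)cos x - (3/2)cos 2x - (9/4)sin 3x
(E_3pi/2 + D + E_pi) f = (9/2)cos x + 3sin 2x + 9cos 3x - (9/4)sin 3x

the result is g(x) = (9/2)cos x + 3sin 2x + 9cos 3x - (9/4)sin 3x


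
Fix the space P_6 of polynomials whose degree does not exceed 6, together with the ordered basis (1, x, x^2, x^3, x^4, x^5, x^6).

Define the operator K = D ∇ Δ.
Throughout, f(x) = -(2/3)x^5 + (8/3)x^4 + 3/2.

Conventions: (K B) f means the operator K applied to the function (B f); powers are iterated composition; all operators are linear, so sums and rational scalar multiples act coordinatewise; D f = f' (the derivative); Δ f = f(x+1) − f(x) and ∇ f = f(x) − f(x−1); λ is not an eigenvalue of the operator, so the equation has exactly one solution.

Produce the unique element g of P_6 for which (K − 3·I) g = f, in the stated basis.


write g with unknown coordinates in the stated basis and equate coefficients in (K − 3·I) g = f
solving from the highest basis element down gives g = (2/9)x^5 - (8/9)x^4 + (40/9)x^2 - (64/9)x + 13/54
check: K g = (40/3)x^2 - (64/3)x + 20/9
so K g − 3·g = -(2/3)x^5 + (8/3)x^4 + 3/2 = f ✓

the result is g(x) = (2/9)x^5 - (8/9)x^4 + (40/9)x^2 - (64/9)x + 13/54


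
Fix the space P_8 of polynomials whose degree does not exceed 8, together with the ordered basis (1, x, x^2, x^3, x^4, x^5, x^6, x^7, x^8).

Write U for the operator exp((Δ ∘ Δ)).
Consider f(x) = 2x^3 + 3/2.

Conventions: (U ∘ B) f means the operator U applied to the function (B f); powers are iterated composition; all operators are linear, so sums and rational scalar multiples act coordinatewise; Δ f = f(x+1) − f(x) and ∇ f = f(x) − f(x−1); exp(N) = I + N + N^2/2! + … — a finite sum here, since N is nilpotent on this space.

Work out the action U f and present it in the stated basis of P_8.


order-1 term: 12x + 12
the series for exp((Δ ∘ Δ)) f terminates at order 1
exp((Δ ∘ Δ)) f = 2x^3 + 12x + 27/2

the image equals g(x) = 2x^3 + 12x + 27/2


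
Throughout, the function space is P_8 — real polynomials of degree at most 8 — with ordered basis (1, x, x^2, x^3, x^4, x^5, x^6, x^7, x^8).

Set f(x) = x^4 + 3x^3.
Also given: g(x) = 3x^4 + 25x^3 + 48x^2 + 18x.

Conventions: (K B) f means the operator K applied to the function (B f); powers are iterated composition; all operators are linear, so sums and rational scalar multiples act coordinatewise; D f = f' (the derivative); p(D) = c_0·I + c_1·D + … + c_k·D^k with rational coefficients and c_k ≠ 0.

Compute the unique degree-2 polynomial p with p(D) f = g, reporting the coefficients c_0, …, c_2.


p(D) = 3·I + 4·D + D^2, i.e. c_0 = 3, c_1 = 4, c_2 = 1

D^0 f = x^4 + 3x^3
D^1 f = 4x^3 + 9x^2
D^2 f = 12x^2 + 18x
matching coefficients of g against c_0 f + c_1 Df + … from the top degree down determines the c_i
solution: c_0 = 3, c_1 = 4, c_2 = 1


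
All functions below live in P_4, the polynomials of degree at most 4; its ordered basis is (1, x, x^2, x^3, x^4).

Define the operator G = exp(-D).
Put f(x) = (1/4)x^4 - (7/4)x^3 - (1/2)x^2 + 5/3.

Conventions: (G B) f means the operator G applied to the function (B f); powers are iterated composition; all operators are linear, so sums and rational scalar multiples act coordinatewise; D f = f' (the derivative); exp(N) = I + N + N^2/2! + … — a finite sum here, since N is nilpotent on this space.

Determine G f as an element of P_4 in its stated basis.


order-1 term: -x^3 + (21/4)x^2 + x
order-2 term: (3/2)x^2 - (21/4)x - 1/2
order-3 term: -x + 7/4
order-4 term: 1/4
the series for exp(-D) f terminates at order 4
exp(-D) f = (1/4)x^4 - (11/4)x^3 + (25/4)x^2 - (21/4)x + 19/6

the image equals g(x) = (1/4)x^4 - (11/4)x^3 + (25/4)x^2 - (21/4)x + 19/6


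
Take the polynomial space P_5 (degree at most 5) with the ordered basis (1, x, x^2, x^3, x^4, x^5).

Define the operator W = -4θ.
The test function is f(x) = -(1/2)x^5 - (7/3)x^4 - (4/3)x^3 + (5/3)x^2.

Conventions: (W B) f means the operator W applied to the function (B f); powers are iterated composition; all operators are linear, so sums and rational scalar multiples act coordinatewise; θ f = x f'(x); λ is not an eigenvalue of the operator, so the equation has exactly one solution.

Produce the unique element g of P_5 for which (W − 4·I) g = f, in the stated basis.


write g with unknown coordinates in the stated basis and equate coefficients in (W − 4·I) g = f
solving from the highest basis element down gives g = (1/48)x^5 + (7/60)x^4 + (1/12)x^3 - (5/36)x^2
check: W g = -(5/12)x^5 - (28/15)x^4 - x^3 + (10/9)x^2
so W g − 4·g = -(1/2)x^5 - (7/3)x^4 - (4/3)x^3 + (5/3)x^2 = f ✓

g(x) = (1/48)x^5 + (7/60)x^4 + (1/12)x^3 - (5/36)x^2


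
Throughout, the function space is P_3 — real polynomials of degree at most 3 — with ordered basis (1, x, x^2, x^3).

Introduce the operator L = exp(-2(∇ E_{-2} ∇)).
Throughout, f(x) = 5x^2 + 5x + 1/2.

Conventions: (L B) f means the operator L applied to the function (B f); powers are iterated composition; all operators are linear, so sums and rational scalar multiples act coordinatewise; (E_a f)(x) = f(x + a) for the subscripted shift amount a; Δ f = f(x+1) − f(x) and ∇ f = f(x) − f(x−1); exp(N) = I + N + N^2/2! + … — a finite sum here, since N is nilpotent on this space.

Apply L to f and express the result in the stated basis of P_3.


the result is g(x) = 5x^2 + 5x - 39/2

order-1 term: -20
the series for exp(-2(∇ E_{-2} ∇)) f terminates at order 1
exp(-2(∇ E_{-2} ∇)) f = 5x^2 + 5x - 39/2
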